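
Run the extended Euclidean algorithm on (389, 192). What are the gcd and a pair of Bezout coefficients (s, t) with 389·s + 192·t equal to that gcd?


Euclidean algorithm on (389, 192) — divide until remainder is 0:
  389 = 2 · 192 + 5
  192 = 38 · 5 + 2
  5 = 2 · 2 + 1
  2 = 2 · 1 + 0
gcd(389, 192) = 1.
Track Bezout coefficients alongside the remainders: start with r₀ = 389 = a·1 + b·0 (s = 1, t = 0) and r₁ = 192 = a·0 + b·1 (s = 0, t = 1); each new remainder r_{k+1} = r_{k-1} − q_k·r_k inherits s_{k+1} = s_{k-1} − q_k·s_k, t_{k+1} = t_{k-1} − q_k·t_k, so r_k = a·s_k + b·t_k at every step:
  q = 2: r = 5, s = 1 − 2·0 = 1, t = 0 − 2·1 = -2  (check: 389·1 + 192·(-2) = 5)
  q = 38: r = 2, s = 0 − 38·1 = -38, t = 1 − 38·(-2) = 77  (check: 389·(-38) + 192·77 = 2)
  q = 2: r = 1, s = 1 − 2·(-38) = 77, t = -2 − 2·77 = -156  (check: 389·77 + 192·(-156) = 1)
The row with r = 1 (the gcd) gives the Bezout coefficients s = 77, t = -156.
Result: 389 · (77) + 192 · (-156) = 1.

gcd(389, 192) = 1; s = 77, t = -156 (check: 389·77 + 192·(-156) = 1).


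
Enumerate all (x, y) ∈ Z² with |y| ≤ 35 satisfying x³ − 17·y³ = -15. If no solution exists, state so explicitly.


The equation is x³ - 17y³ = -15. For fixed y, x³ = 17·y³ − 15, so a solution requires the RHS to be a perfect cube.
Strategy: iterate y from -35 to 35, compute RHS = 17·y³ − 15, and check whether it is a (positive or negative) perfect cube.
Check small values of y:
  y = 0: RHS = -15 is not a perfect cube.
  y = 1: RHS = 2 is not a perfect cube.
  y = -1: RHS = -32 is not a perfect cube.
  y = 2: RHS = 121 is not a perfect cube.
  y = -2: RHS = -151 is not a perfect cube.
  y = 3: RHS = 444 is not a perfect cube.
  y = -3: RHS = -474 is not a perfect cube.
Continuing the search up to |y| = 35 finds no solutions either.
No (x, y) in the scanned range satisfies the equation.

No integer solutions with |y| ≤ 35.


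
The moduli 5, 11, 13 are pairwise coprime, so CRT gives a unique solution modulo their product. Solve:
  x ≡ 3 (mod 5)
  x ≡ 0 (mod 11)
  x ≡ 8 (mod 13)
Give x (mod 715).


Moduli 5, 11, 13 are pairwise coprime; by CRT there is a unique solution modulo M = 5 · 11 · 13 = 715.
Solve pairwise, accumulating the modulus:
  Start with x ≡ 3 (mod 5).
  Combine with x ≡ 0 (mod 11): since gcd(5, 11) = 1, we get a unique residue mod 55.
    Write x = 3 + 5·t and substitute into x ≡ 0 (mod 11): 5·t ≡ 0 − 3 = -3 (mod 11).
    Reduce coefficients mod 11: 5·t ≡ 8 (mod 11).
    The inverse of 5 mod 11 is 9 (since 5·9 = 45 = 4·11 + 1), so t ≡ 9·8 = 72 ≡ 6 (mod 11).
    Then x = 3 + 5·6 = 33, valid modulo lcm(5, 11) = 55: x ≡ 33 (mod 55).
  Combine with x ≡ 8 (mod 13): since gcd(55, 13) = 1, we get a unique residue mod 715.
    Write x = 33 + 55·t and substitute into x ≡ 8 (mod 13): 55·t ≡ 8 − 33 = -25 (mod 13).
    Reduce coefficients mod 13: 3·t ≡ 1 (mod 13).
    The inverse of 3 mod 13 is 9 (since 3·9 = 27 = 2·13 + 1), so t ≡ 9·1 = 9 ≡ 9 (mod 13).
    Then x = 33 + 55·9 = 528, valid modulo lcm(55, 13) = 715: x ≡ 528 (mod 715).
Verify: 528 mod 5 = 3 ✓, 528 mod 11 = 0 ✓, 528 mod 13 = 8 ✓.

x ≡ 528 (mod 715).


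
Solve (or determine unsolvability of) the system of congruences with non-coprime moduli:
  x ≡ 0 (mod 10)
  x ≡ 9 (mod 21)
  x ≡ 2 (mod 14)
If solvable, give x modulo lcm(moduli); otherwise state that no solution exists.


Moduli 10, 21, 14 are not pairwise coprime, so CRT works modulo lcm(m_i) when all pairwise compatibility conditions hold.
Pairwise compatibility: gcd(m_i, m_j) must divide a_i - a_j for every pair.
Merge one congruence at a time:
  Start: x ≡ 0 (mod 10).
  Combine with x ≡ 9 (mod 21): gcd(10, 21) = 1; 9 - 0 = 9, which IS divisible by 1, so compatible.
    Write x = 0 + 10·t and substitute into x ≡ 9 (mod 21): 10·t ≡ 9 − 0 = 9 (mod 21).
    The inverse of 10 mod 21 is 19 (since 10·19 = 190 = 9·21 + 1), so t ≡ 19·9 = 171 ≡ 3 (mod 21).
    Then x = 0 + 10·3 = 30, valid modulo lcm(10, 21) = 210: x ≡ 30 (mod 210).
  Combine with x ≡ 2 (mod 14): gcd(210, 14) = 14; 2 - 30 = -28, which IS divisible by 14, so compatible.
    Write x = 30 + 210·t and substitute into x ≡ 2 (mod 14): 210·t ≡ 2 − 30 = -28 (mod 14).
    Divide the congruence (and modulus) by g = 14: 15·t ≡ -2 (mod 1).
    Modulo 1 every t works; take t = 0.
    Then x = 30 + 210·0 = 30, valid modulo lcm(210, 14) = 210: x ≡ 30 (mod 210).
Verify: 30 mod 10 = 0, 30 mod 21 = 9, 30 mod 14 = 2.

x ≡ 30 (mod 210).


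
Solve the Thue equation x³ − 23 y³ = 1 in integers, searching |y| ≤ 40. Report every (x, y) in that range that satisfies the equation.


The equation is x³ - 23y³ = 1. For fixed y, x³ = 23·y³ + 1, so a solution requires the RHS to be a perfect cube.
Strategy: iterate y from -40 to 40, compute RHS = 23·y³ + 1, and check whether it is a (positive or negative) perfect cube.
Check small values of y:
  y = 0: RHS = 1 = (1)³ ⇒ x = 1 works.
  y = 1: RHS = 24 is not a perfect cube.
  y = -1: RHS = -22 is not a perfect cube.
  y = 2: RHS = 185 is not a perfect cube.
  y = -2: RHS = -183 is not a perfect cube.
  y = 3: RHS = 622 is not a perfect cube.
  y = -3: RHS = -620 is not a perfect cube.
Continuing the search up to |y| = 40 finds no further solutions beyond those listed.
Collected solutions: (1, 0).

Solutions (with |y| ≤ 40): (1, 0).


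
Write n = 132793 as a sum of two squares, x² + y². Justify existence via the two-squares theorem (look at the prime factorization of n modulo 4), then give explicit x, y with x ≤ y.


Step 1: Factor n = 132793 = 37^2 · 97.
Step 2: Check the mod-4 condition on each prime factor: 37 ≡ 1 (mod 4), exponent 2; 97 ≡ 1 (mod 4), exponent 1.
All primes ≡ 3 (mod 4) appear to even exponent (or don't appear), so by the two-squares theorem n IS expressible as a sum of two squares.
Step 3: Build a representation. Here n = 37 · 37 · 97 is a product of primes ≡ 1 (mod 4). Each prime p ≡ 1 (mod 4) is itself a sum of two squares; find a² by testing p − a² for a perfect square:
  37: 37 − 1² = 36 = 6² ⇒ 37 = 1² + 6².
  97: 97 − 1² = 96, 97 − 2² = 93, 97 − 3² = 88, 97 − 4² = 81 = 9² ⇒ 97 = 4² + 9².
  Combine using the Brahmagupta–Fibonacci identity (a² + b²)(c² + d²) = (ac − bd)² + (ad + bc)² = (ac + bd)² + (ad − bc)²:
  37 · 37 = 1369: from (1² + 6²)(1² + 6²), take (1·1 − 6·6, 1·6 + 6·1) = (1 − 36, 6 + 6) = (-35, 12); dropping signs (only squares matter) gives (35, 12); check 35² + 12² = 1225 + 144 = 1369 ✓.
  1369 · 97 = 132793: from (35² + 12²)(4² + 9²), take (35·4 − 12·9, 35·9 + 12·4) = (140 − 108, 315 + 48) = (32, 363); check 32² + 363² = 1024 + 131769 = 132793 ✓.
Step 4: Order so x ≤ y and verify: 32² + 363² = 1024 + 131769 = 132793 = n. ✓

n = 132793 = 32² + 363² (one valid representation with x ≤ y).


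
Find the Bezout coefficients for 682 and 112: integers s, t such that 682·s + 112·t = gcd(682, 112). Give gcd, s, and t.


Euclidean algorithm on (682, 112) — divide until remainder is 0:
  682 = 6 · 112 + 10
  112 = 11 · 10 + 2
  10 = 5 · 2 + 0
gcd(682, 112) = 2.
Track Bezout coefficients alongside the remainders: start with r₀ = 682 = a·1 + b·0 (s = 1, t = 0) and r₁ = 112 = a·0 + b·1 (s = 0, t = 1); each new remainder r_{k+1} = r_{k-1} − q_k·r_k inherits s_{k+1} = s_{k-1} − q_k·s_k, t_{k+1} = t_{k-1} − q_k·t_k, so r_k = a·s_k + b·t_k at every step:
  q = 6: r = 10, s = 1 − 6·0 = 1, t = 0 − 6·1 = -6  (check: 682·1 + 112·(-6) = 10)
  q = 11: r = 2, s = 0 − 11·1 = -11, t = 1 − 11·(-6) = 67  (check: 682·(-11) + 112·67 = 2)
The row with r = 2 (the gcd) gives the Bezout coefficients s = -11, t = 67.
Result: 682 · (-11) + 112 · (67) = 2.

gcd(682, 112) = 2; s = -11, t = 67 (check: 682·(-11) + 112·67 = 2).


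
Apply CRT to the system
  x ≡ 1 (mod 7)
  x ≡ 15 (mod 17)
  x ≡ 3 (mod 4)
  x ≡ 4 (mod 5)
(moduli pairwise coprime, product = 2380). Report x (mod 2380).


Product of moduli M = 7 · 17 · 4 · 5 = 2380.
Merge one congruence at a time:
  Start: x ≡ 1 (mod 7).
  Combine with x ≡ 15 (mod 17); new modulus lcm = 119.
    Write x = 1 + 7·t and substitute into x ≡ 15 (mod 17): 7·t ≡ 15 − 1 = 14 (mod 17).
    The inverse of 7 mod 17 is 5 (since 7·5 = 35 = 2·17 + 1), so t ≡ 5·14 = 70 ≡ 2 (mod 17).
    Then x = 1 + 7·2 = 15, valid modulo lcm(7, 17) = 119: x ≡ 15 (mod 119).
  Combine with x ≡ 3 (mod 4); new modulus lcm = 476.
    Write x = 15 + 119·t and substitute into x ≡ 3 (mod 4): 119·t ≡ 3 − 15 = -12 (mod 4).
    Reduce coefficients mod 4: 3·t ≡ 0 (mod 4).
    The inverse of 3 mod 4 is 3 (since 3·3 = 9 = 2·4 + 1), so t ≡ 3·0 = 0 ≡ 0 (mod 4).
    Then x = 15 + 119·0 = 15, valid modulo lcm(119, 4) = 476: x ≡ 15 (mod 476).
  Combine with x ≡ 4 (mod 5); new modulus lcm = 2380.
    Write x = 15 + 476·t and substitute into x ≡ 4 (mod 5): 476·t ≡ 4 − 15 = -11 (mod 5).
    Reduce coefficients mod 5: 1·t ≡ 4 (mod 5).
    So t ≡ 4 (mod 5).
    Then x = 15 + 476·4 = 1919, valid modulo lcm(476, 5) = 2380: x ≡ 1919 (mod 2380).
Verify against each original: 1919 mod 7 = 1, 1919 mod 17 = 15, 1919 mod 4 = 3, 1919 mod 5 = 4.

x ≡ 1919 (mod 2380).


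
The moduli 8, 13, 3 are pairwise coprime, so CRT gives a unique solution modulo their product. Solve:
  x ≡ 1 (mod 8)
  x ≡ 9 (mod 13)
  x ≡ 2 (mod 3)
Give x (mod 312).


Moduli 8, 13, 3 are pairwise coprime; by CRT there is a unique solution modulo M = 8 · 13 · 3 = 312.
Solve pairwise, accumulating the modulus:
  Start with x ≡ 1 (mod 8).
  Combine with x ≡ 9 (mod 13): since gcd(8, 13) = 1, we get a unique residue mod 104.
    Write x = 1 + 8·t and substitute into x ≡ 9 (mod 13): 8·t ≡ 9 − 1 = 8 (mod 13).
    The inverse of 8 mod 13 is 5 (since 8·5 = 40 = 3·13 + 1), so t ≡ 5·8 = 40 ≡ 1 (mod 13).
    Then x = 1 + 8·1 = 9, valid modulo lcm(8, 13) = 104: x ≡ 9 (mod 104).
  Combine with x ≡ 2 (mod 3): since gcd(104, 3) = 1, we get a unique residue mod 312.
    Write x = 9 + 104·t and substitute into x ≡ 2 (mod 3): 104·t ≡ 2 − 9 = -7 (mod 3).
    Reduce coefficients mod 3: 2·t ≡ 2 (mod 3).
    The inverse of 2 mod 3 is 2 (since 2·2 = 4 = 1·3 + 1), so t ≡ 2·2 = 4 ≡ 1 (mod 3).
    Then x = 9 + 104·1 = 113, valid modulo lcm(104, 3) = 312: x ≡ 113 (mod 312).
Verify: 113 mod 8 = 1 ✓, 113 mod 13 = 9 ✓, 113 mod 3 = 2 ✓.

x ≡ 113 (mod 312).


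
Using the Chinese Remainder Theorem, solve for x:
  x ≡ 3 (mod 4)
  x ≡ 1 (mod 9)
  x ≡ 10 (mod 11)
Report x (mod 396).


Moduli 4, 9, 11 are pairwise coprime; by CRT there is a unique solution modulo M = 4 · 9 · 11 = 396.
Solve pairwise, accumulating the modulus:
  Start with x ≡ 3 (mod 4).
  Combine with x ≡ 1 (mod 9): since gcd(4, 9) = 1, we get a unique residue mod 36.
    Write x = 3 + 4·t and substitute into x ≡ 1 (mod 9): 4·t ≡ 1 − 3 = -2 (mod 9).
    Reduce coefficients mod 9: 4·t ≡ 7 (mod 9).
    The inverse of 4 mod 9 is 7 (since 4·7 = 28 = 3·9 + 1), so t ≡ 7·7 = 49 ≡ 4 (mod 9).
    Then x = 3 + 4·4 = 19, valid modulo lcm(4, 9) = 36: x ≡ 19 (mod 36).
  Combine with x ≡ 10 (mod 11): since gcd(36, 11) = 1, we get a unique residue mod 396.
    Write x = 19 + 36·t and substitute into x ≡ 10 (mod 11): 36·t ≡ 10 − 19 = -9 (mod 11).
    Reduce coefficients mod 11: 3·t ≡ 2 (mod 11).
    The inverse of 3 mod 11 is 4 (since 3·4 = 12 = 1·11 + 1), so t ≡ 4·2 = 8 ≡ 8 (mod 11).
    Then x = 19 + 36·8 = 307, valid modulo lcm(36, 11) = 396: x ≡ 307 (mod 396).
Verify: 307 mod 4 = 3 ✓, 307 mod 9 = 1 ✓, 307 mod 11 = 10 ✓.

x ≡ 307 (mod 396).


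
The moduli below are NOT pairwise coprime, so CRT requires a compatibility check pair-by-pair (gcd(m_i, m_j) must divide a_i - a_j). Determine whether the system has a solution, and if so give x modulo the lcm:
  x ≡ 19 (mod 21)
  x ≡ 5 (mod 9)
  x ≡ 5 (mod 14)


Moduli 21, 9, 14 are not pairwise coprime, so CRT works modulo lcm(m_i) when all pairwise compatibility conditions hold.
Pairwise compatibility: gcd(m_i, m_j) must divide a_i - a_j for every pair.
Merge one congruence at a time:
  Start: x ≡ 19 (mod 21).
  Combine with x ≡ 5 (mod 9): gcd(21, 9) = 3, and 5 - 19 = -14 is NOT divisible by 3.
    ⇒ system is inconsistent (no integer solution).

No solution (the system is inconsistent).


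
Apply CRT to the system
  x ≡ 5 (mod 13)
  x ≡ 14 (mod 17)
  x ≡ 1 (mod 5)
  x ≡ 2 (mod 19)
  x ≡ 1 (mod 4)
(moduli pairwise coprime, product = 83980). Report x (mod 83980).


Product of moduli M = 13 · 17 · 5 · 19 · 4 = 83980.
Merge one congruence at a time:
  Start: x ≡ 5 (mod 13).
  Combine with x ≡ 14 (mod 17); new modulus lcm = 221.
    Write x = 5 + 13·t and substitute into x ≡ 14 (mod 17): 13·t ≡ 14 − 5 = 9 (mod 17).
    The inverse of 13 mod 17 is 4 (since 13·4 = 52 = 3·17 + 1), so t ≡ 4·9 = 36 ≡ 2 (mod 17).
    Then x = 5 + 13·2 = 31, valid modulo lcm(13, 17) = 221: x ≡ 31 (mod 221).
  Combine with x ≡ 1 (mod 5); new modulus lcm = 1105.
    Write x = 31 + 221·t and substitute into x ≡ 1 (mod 5): 221·t ≡ 1 − 31 = -30 (mod 5).
    Reduce coefficients mod 5: 1·t ≡ 0 (mod 5).
    So t ≡ 0 (mod 5).
    Then x = 31 + 221·0 = 31, valid modulo lcm(221, 5) = 1105: x ≡ 31 (mod 1105).
  Combine with x ≡ 2 (mod 19); new modulus lcm = 20995.
    Write x = 31 + 1105·t and substitute into x ≡ 2 (mod 19): 1105·t ≡ 2 − 31 = -29 (mod 19).
    Reduce coefficients mod 19: 3·t ≡ 9 (mod 19).
    The inverse of 3 mod 19 is 13 (since 3·13 = 39 = 2·19 + 1), so t ≡ 13·9 = 117 ≡ 3 (mod 19).
    Then x = 31 + 1105·3 = 3346, valid modulo lcm(1105, 19) = 20995: x ≡ 3346 (mod 20995).
  Combine with x ≡ 1 (mod 4); new modulus lcm = 83980.
    Write x = 3346 + 20995·t and substitute into x ≡ 1 (mod 4): 20995·t ≡ 1 − 3346 = -3345 (mod 4).
    Reduce coefficients mod 4: 3·t ≡ 3 (mod 4).
    The inverse of 3 mod 4 is 3 (since 3·3 = 9 = 2·4 + 1), so t ≡ 3·3 = 9 ≡ 1 (mod 4).
    Then x = 3346 + 20995·1 = 24341, valid modulo lcm(20995, 4) = 83980: x ≡ 24341 (mod 83980).
Verify against each original: 24341 mod 13 = 5, 24341 mod 17 = 14, 24341 mod 5 = 1, 24341 mod 19 = 2, 24341 mod 4 = 1.

x ≡ 24341 (mod 83980).


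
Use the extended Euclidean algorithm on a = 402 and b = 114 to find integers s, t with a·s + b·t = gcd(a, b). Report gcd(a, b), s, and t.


Euclidean algorithm on (402, 114) — divide until remainder is 0:
  402 = 3 · 114 + 60
  114 = 1 · 60 + 54
  60 = 1 · 54 + 6
  54 = 9 · 6 + 0
gcd(402, 114) = 6.
Track Bezout coefficients alongside the remainders: start with r₀ = 402 = a·1 + b·0 (s = 1, t = 0) and r₁ = 114 = a·0 + b·1 (s = 0, t = 1); each new remainder r_{k+1} = r_{k-1} − q_k·r_k inherits s_{k+1} = s_{k-1} − q_k·s_k, t_{k+1} = t_{k-1} − q_k·t_k, so r_k = a·s_k + b·t_k at every step:
  q = 3: r = 60, s = 1 − 3·0 = 1, t = 0 − 3·1 = -3  (check: 402·1 + 114·(-3) = 60)
  q = 1: r = 54, s = 0 − 1·1 = -1, t = 1 − 1·(-3) = 4  (check: 402·(-1) + 114·4 = 54)
  q = 1: r = 6, s = 1 − 1·(-1) = 2, t = -3 − 1·4 = -7  (check: 402·2 + 114·(-7) = 6)
The row with r = 6 (the gcd) gives the Bezout coefficients s = 2, t = -7.
Result: 402 · (2) + 114 · (-7) = 6.

gcd(402, 114) = 6; s = 2, t = -7 (check: 402·2 + 114·(-7) = 6).


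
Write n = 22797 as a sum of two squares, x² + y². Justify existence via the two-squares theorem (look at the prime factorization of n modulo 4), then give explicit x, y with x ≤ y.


Step 1: Factor n = 22797 = 3^2 · 17 · 149.
Step 2: Check the mod-4 condition on each prime factor: 3 ≡ 3 (mod 4), exponent 2 (must be even); 17 ≡ 1 (mod 4), exponent 1; 149 ≡ 1 (mod 4), exponent 1.
All primes ≡ 3 (mod 4) appear to even exponent (or don't appear), so by the two-squares theorem n IS expressible as a sum of two squares.
Step 3: Build a representation. Group n = k² · m with k = 3 and m = 17 · 149 = 2533 (a product of primes ≡ 1 (mod 4)); a representation of m scales to one of n via (k·x)² + (k·y)² = k²(x² + y²). Each prime p ≡ 1 (mod 4) is itself a sum of two squares; find a² by testing p − a² for a perfect square:
  17: 17 − 1² = 16 = 4² ⇒ 17 = 1² + 4².
  149: 149 − 1² = 148, 149 − 2² = 145, 149 − 3² = 140, 149 − 4² = 133, 149 − 5² = 124, 149 − 6² = 113, 149 − 7² = 100 = 10² ⇒ 149 = 7² + 10².
  Combine using the Brahmagupta–Fibonacci identity (a² + b²)(c² + d²) = (ac − bd)² + (ad + bc)² = (ac + bd)² + (ad − bc)²:
  17 · 149 = 2533: from (1² + 4²)(7² + 10²), take (1·7 − 4·10, 1·10 + 4·7) = (7 − 40, 10 + 28) = (-33, 38); dropping signs (only squares matter) gives (33, 38); check 33² + 38² = 1089 + 1444 = 2533 ✓.
  Scale by k = 3: (3·33, 3·38) = (99, 114).
Step 4: Order so x ≤ y and verify: 99² + 114² = 9801 + 12996 = 22797 = n. ✓

n = 22797 = 99² + 114² (one valid representation with x ≤ y).


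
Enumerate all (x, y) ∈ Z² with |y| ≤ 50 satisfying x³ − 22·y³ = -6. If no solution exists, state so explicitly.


The equation is x³ - 22y³ = -6. For fixed y, x³ = 22·y³ − 6, so a solution requires the RHS to be a perfect cube.
Strategy: iterate y from -50 to 50, compute RHS = 22·y³ − 6, and check whether it is a (positive or negative) perfect cube.
Check small values of y:
  y = 0: RHS = -6 is not a perfect cube.
  y = 1: RHS = 16 is not a perfect cube.
  y = -1: RHS = -28 is not a perfect cube.
  y = 2: RHS = 170 is not a perfect cube.
  y = -2: RHS = -182 is not a perfect cube.
  y = 3: RHS = 588 is not a perfect cube.
  y = -3: RHS = -600 is not a perfect cube.
Continuing, at y = 5: RHS = 2744 = (14)³ ⇒ x = 14 works.
Searching the remaining y in |y| ≤ 50 finds no further solutions.
Collected solutions: (14, 5).

Solutions (with |y| ≤ 50): (14, 5).


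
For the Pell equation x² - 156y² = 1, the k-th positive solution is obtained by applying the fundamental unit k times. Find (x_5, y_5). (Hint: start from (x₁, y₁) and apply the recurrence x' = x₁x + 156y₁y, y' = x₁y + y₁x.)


Step 1: Find the fundamental solution (x₁, y₁) of x² - 156y² = 1.
  Expand √156 as a continued fraction. a₀ = ⌊√156⌋ = 12; iterate m_{k+1} = d_k·a_k − m_k, d_{k+1} = (156 − m_{k+1}²)/d_k, a_{k+1} = ⌊(a₀ + m_{k+1})/d_{k+1}⌋ (starting m₀ = 0, d₀ = 1), with convergents p_k = a_k·p_{k-1} + p_{k-2}, q_k = a_k·q_{k-1} + q_{k-2} (p₋₁ = 1, q₋₁ = 0):
  k = 0: a₀ = 12; p₀/q₀ = 12/1; p₀² − 156·q₀² = 144 − 156 = -12.
  k = 1: m = 12, d = 12, a = ⌊(12 + 12)/12⌋ = 2; p/q = (2·12 + 1)/(2·1 + 0) = 25/2; p² − 156·q² = 625 − 624 = 1.
  The first convergent with p² − 156·q² = 1 gives the fundamental solution (x₁, y₁) = (25, 2).
Step 2: Apply the recurrence (x_{n+1}, y_{n+1}) = (x₁x_n + 156y₁y_n, x₁y_n + y₁x_n) repeatedly.
  From (x_1, y_1) = (25, 2): x_2 = 25·25 + 156·2·2 = 1249; y_2 = 25·2 + 2·25 = 100.
  From (x_2, y_2) = (1249, 100): x_3 = 25·1249 + 156·2·100 = 62425; y_3 = 25·100 + 2·1249 = 4998.
  From (x_3, y_3) = (62425, 4998): x_4 = 25·62425 + 156·2·4998 = 3120001; y_4 = 25·4998 + 2·62425 = 249800.
  From (x_4, y_4) = (3120001, 249800): x_5 = 25·3120001 + 156·2·249800 = 155937625; y_5 = 25·249800 + 2·3120001 = 12485002.
Step 3: Verify x_5² - 156·y_5² = 24316542890640625 - 24316542890640624 = 1 (should be 1). ✓

(x_1, y_1) = (25, 2); (x_5, y_5) = (155937625, 12485002).


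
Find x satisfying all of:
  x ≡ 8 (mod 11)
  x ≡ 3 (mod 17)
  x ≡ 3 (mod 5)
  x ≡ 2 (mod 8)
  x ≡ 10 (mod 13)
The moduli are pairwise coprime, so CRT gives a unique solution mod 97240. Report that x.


Product of moduli M = 11 · 17 · 5 · 8 · 13 = 97240.
Merge one congruence at a time:
  Start: x ≡ 8 (mod 11).
  Combine with x ≡ 3 (mod 17); new modulus lcm = 187.
    Write x = 8 + 11·t and substitute into x ≡ 3 (mod 17): 11·t ≡ 3 − 8 = -5 (mod 17).
    Reduce coefficients mod 17: 11·t ≡ 12 (mod 17).
    The inverse of 11 mod 17 is 14 (since 11·14 = 154 = 9·17 + 1), so t ≡ 14·12 = 168 ≡ 15 (mod 17).
    Then x = 8 + 11·15 = 173, valid modulo lcm(11, 17) = 187: x ≡ 173 (mod 187).
  Combine with x ≡ 3 (mod 5); new modulus lcm = 935.
    Write x = 173 + 187·t and substitute into x ≡ 3 (mod 5): 187·t ≡ 3 − 173 = -170 (mod 5).
    Reduce coefficients mod 5: 2·t ≡ 0 (mod 5).
    The inverse of 2 mod 5 is 3 (since 2·3 = 6 = 1·5 + 1), so t ≡ 3·0 = 0 ≡ 0 (mod 5).
    Then x = 173 + 187·0 = 173, valid modulo lcm(187, 5) = 935: x ≡ 173 (mod 935).
  Combine with x ≡ 2 (mod 8); new modulus lcm = 7480.
    Write x = 173 + 935·t and substitute into x ≡ 2 (mod 8): 935·t ≡ 2 − 173 = -171 (mod 8).
    Reduce coefficients mod 8: 7·t ≡ 5 (mod 8).
    The inverse of 7 mod 8 is 7 (since 7·7 = 49 = 6·8 + 1), so t ≡ 7·5 = 35 ≡ 3 (mod 8).
    Then x = 173 + 935·3 = 2978, valid modulo lcm(935, 8) = 7480: x ≡ 2978 (mod 7480).
  Combine with x ≡ 10 (mod 13); new modulus lcm = 97240.
    Write x = 2978 + 7480·t and substitute into x ≡ 10 (mod 13): 7480·t ≡ 10 − 2978 = -2968 (mod 13).
    Reduce coefficients mod 13: 5·t ≡ 9 (mod 13).
    The inverse of 5 mod 13 is 8 (since 5·8 = 40 = 3·13 + 1), so t ≡ 8·9 = 72 ≡ 7 (mod 13).
    Then x = 2978 + 7480·7 = 55338, valid modulo lcm(7480, 13) = 97240: x ≡ 55338 (mod 97240).
Verify against each original: 55338 mod 11 = 8, 55338 mod 17 = 3, 55338 mod 5 = 3, 55338 mod 8 = 2, 55338 mod 13 = 10.

x ≡ 55338 (mod 97240).


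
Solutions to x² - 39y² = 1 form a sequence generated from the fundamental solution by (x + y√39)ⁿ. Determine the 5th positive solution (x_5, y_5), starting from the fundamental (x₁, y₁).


Step 1: Find the fundamental solution (x₁, y₁) of x² - 39y² = 1.
  Expand √39 as a continued fraction. a₀ = ⌊√39⌋ = 6; iterate m_{k+1} = d_k·a_k − m_k, d_{k+1} = (39 − m_{k+1}²)/d_k, a_{k+1} = ⌊(a₀ + m_{k+1})/d_{k+1}⌋ (starting m₀ = 0, d₀ = 1), with convergents p_k = a_k·p_{k-1} + p_{k-2}, q_k = a_k·q_{k-1} + q_{k-2} (p₋₁ = 1, q₋₁ = 0):
  k = 0: a₀ = 6; p₀/q₀ = 6/1; p₀² − 39·q₀² = 36 − 39 = -3.
  k = 1: m = 6, d = 3, a = ⌊(6 + 6)/3⌋ = 4; p/q = (4·6 + 1)/(4·1 + 0) = 25/4; p² − 39·q² = 625 − 624 = 1.
  The first convergent with p² − 39·q² = 1 gives the fundamental solution (x₁, y₁) = (25, 4).
Step 2: Apply the recurrence (x_{n+1}, y_{n+1}) = (x₁x_n + 39y₁y_n, x₁y_n + y₁x_n) repeatedly.
  From (x_1, y_1) = (25, 4): x_2 = 25·25 + 39·4·4 = 1249; y_2 = 25·4 + 4·25 = 200.
  From (x_2, y_2) = (1249, 200): x_3 = 25·1249 + 39·4·200 = 62425; y_3 = 25·200 + 4·1249 = 9996.
  From (x_3, y_3) = (62425, 9996): x_4 = 25·62425 + 39·4·9996 = 3120001; y_4 = 25·9996 + 4·62425 = 499600.
  From (x_4, y_4) = (3120001, 499600): x_5 = 25·3120001 + 39·4·499600 = 155937625; y_5 = 25·499600 + 4·3120001 = 24970004.
Step 3: Verify x_5² - 39·y_5² = 24316542890640625 - 24316542890640624 = 1 (should be 1). ✓

(x_1, y_1) = (25, 4); (x_5, y_5) = (155937625, 24970004).


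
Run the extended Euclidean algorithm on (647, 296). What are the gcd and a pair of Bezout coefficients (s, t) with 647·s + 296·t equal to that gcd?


Euclidean algorithm on (647, 296) — divide until remainder is 0:
  647 = 2 · 296 + 55
  296 = 5 · 55 + 21
  55 = 2 · 21 + 13
  21 = 1 · 13 + 8
  13 = 1 · 8 + 5
  8 = 1 · 5 + 3
  5 = 1 · 3 + 2
  3 = 1 · 2 + 1
  2 = 2 · 1 + 0
gcd(647, 296) = 1.
Track Bezout coefficients alongside the remainders: start with r₀ = 647 = a·1 + b·0 (s = 1, t = 0) and r₁ = 296 = a·0 + b·1 (s = 0, t = 1); each new remainder r_{k+1} = r_{k-1} − q_k·r_k inherits s_{k+1} = s_{k-1} − q_k·s_k, t_{k+1} = t_{k-1} − q_k·t_k, so r_k = a·s_k + b·t_k at every step:
  q = 2: r = 55, s = 1 − 2·0 = 1, t = 0 − 2·1 = -2  (check: 647·1 + 296·(-2) = 55)
  q = 5: r = 21, s = 0 − 5·1 = -5, t = 1 − 5·(-2) = 11  (check: 647·(-5) + 296·11 = 21)
  q = 2: r = 13, s = 1 − 2·(-5) = 11, t = -2 − 2·11 = -24  (check: 647·11 + 296·(-24) = 13)
  q = 1: r = 8, s = -5 − 1·11 = -16, t = 11 − 1·(-24) = 35  (check: 647·(-16) + 296·35 = 8)
  q = 1: r = 5, s = 11 − 1·(-16) = 27, t = -24 − 1·35 = -59  (check: 647·27 + 296·(-59) = 5)
  q = 1: r = 3, s = -16 − 1·27 = -43, t = 35 − 1·(-59) = 94  (check: 647·(-43) + 296·94 = 3)
  q = 1: r = 2, s = 27 − 1·(-43) = 70, t = -59 − 1·94 = -153  (check: 647·70 + 296·(-153) = 2)
  q = 1: r = 1, s = -43 − 1·70 = -113, t = 94 − 1·(-153) = 247  (check: 647·(-113) + 296·247 = 1)
The row with r = 1 (the gcd) gives the Bezout coefficients s = -113, t = 247.
Result: 647 · (-113) + 296 · (247) = 1.

gcd(647, 296) = 1; s = -113, t = 247 (check: 647·(-113) + 296·247 = 1).


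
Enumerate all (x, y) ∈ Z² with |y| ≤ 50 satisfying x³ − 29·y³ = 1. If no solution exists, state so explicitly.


The equation is x³ - 29y³ = 1. For fixed y, x³ = 29·y³ + 1, so a solution requires the RHS to be a perfect cube.
Strategy: iterate y from -50 to 50, compute RHS = 29·y³ + 1, and check whether it is a (positive or negative) perfect cube.
Check small values of y:
  y = 0: RHS = 1 = (1)³ ⇒ x = 1 works.
  y = 1: RHS = 30 is not a perfect cube.
  y = -1: RHS = -28 is not a perfect cube.
  y = 2: RHS = 233 is not a perfect cube.
  y = -2: RHS = -231 is not a perfect cube.
  y = 3: RHS = 784 is not a perfect cube.
  y = -3: RHS = -782 is not a perfect cube.
Continuing the search up to |y| = 50 finds no further solutions beyond those listed.
Collected solutions: (1, 0).

Solutions (with |y| ≤ 50): (1, 0).


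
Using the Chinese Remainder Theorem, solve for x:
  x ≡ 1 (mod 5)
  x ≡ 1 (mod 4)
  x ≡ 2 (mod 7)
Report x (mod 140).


Moduli 5, 4, 7 are pairwise coprime; by CRT there is a unique solution modulo M = 5 · 4 · 7 = 140.
Solve pairwise, accumulating the modulus:
  Start with x ≡ 1 (mod 5).
  Combine with x ≡ 1 (mod 4): since gcd(5, 4) = 1, we get a unique residue mod 20.
    Write x = 1 + 5·t and substitute into x ≡ 1 (mod 4): 5·t ≡ 1 − 1 = 0 (mod 4).
    Reduce coefficients mod 4: 1·t ≡ 0 (mod 4).
    So t ≡ 0 (mod 4).
    Then x = 1 + 5·0 = 1, valid modulo lcm(5, 4) = 20: x ≡ 1 (mod 20).
  Combine with x ≡ 2 (mod 7): since gcd(20, 7) = 1, we get a unique residue mod 140.
    Write x = 1 + 20·t and substitute into x ≡ 2 (mod 7): 20·t ≡ 2 − 1 = 1 (mod 7).
    Reduce coefficients mod 7: 6·t ≡ 1 (mod 7).
    The inverse of 6 mod 7 is 6 (since 6·6 = 36 = 5·7 + 1), so t ≡ 6·1 = 6 ≡ 6 (mod 7).
    Then x = 1 + 20·6 = 121, valid modulo lcm(20, 7) = 140: x ≡ 121 (mod 140).
Verify: 121 mod 5 = 1 ✓, 121 mod 4 = 1 ✓, 121 mod 7 = 2 ✓.

x ≡ 121 (mod 140).


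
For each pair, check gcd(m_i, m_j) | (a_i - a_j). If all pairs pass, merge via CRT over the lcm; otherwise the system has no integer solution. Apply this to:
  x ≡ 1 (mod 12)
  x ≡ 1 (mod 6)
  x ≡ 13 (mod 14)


Moduli 12, 6, 14 are not pairwise coprime, so CRT works modulo lcm(m_i) when all pairwise compatibility conditions hold.
Pairwise compatibility: gcd(m_i, m_j) must divide a_i - a_j for every pair.
Merge one congruence at a time:
  Start: x ≡ 1 (mod 12).
  Combine with x ≡ 1 (mod 6): gcd(12, 6) = 6; 1 - 1 = 0, which IS divisible by 6, so compatible.
    Write x = 1 + 12·t and substitute into x ≡ 1 (mod 6): 12·t ≡ 1 − 1 = 0 (mod 6).
    Divide the congruence (and modulus) by g = 6: 2·t ≡ 0 (mod 1).
    Modulo 1 every t works; take t = 0.
    Then x = 1 + 12·0 = 1, valid modulo lcm(12, 6) = 12: x ≡ 1 (mod 12).
  Combine with x ≡ 13 (mod 14): gcd(12, 14) = 2; 13 - 1 = 12, which IS divisible by 2, so compatible.
    Write x = 1 + 12·t and substitute into x ≡ 13 (mod 14): 12·t ≡ 13 − 1 = 12 (mod 14).
    Divide the congruence (and modulus) by g = 2: 6·t ≡ 6 (mod 7).
    The inverse of 6 mod 7 is 6 (since 6·6 = 36 = 5·7 + 1), so t ≡ 6·6 = 36 ≡ 1 (mod 7).
    Then x = 1 + 12·1 = 13, valid modulo lcm(12, 14) = 84: x ≡ 13 (mod 84).
Verify: 13 mod 12 = 1, 13 mod 6 = 1, 13 mod 14 = 13.

x ≡ 13 (mod 84).


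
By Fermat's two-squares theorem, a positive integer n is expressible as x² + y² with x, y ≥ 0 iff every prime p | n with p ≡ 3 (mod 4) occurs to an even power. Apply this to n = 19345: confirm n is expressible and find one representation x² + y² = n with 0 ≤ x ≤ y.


Step 1: Factor n = 19345 = 5 · 53 · 73.
Step 2: Check the mod-4 condition on each prime factor: 5 ≡ 1 (mod 4), exponent 1; 53 ≡ 1 (mod 4), exponent 1; 73 ≡ 1 (mod 4), exponent 1.
All primes ≡ 3 (mod 4) appear to even exponent (or don't appear), so by the two-squares theorem n IS expressible as a sum of two squares.
Step 3: Build a representation. Here n = 5 · 53 · 73 is a product of primes ≡ 1 (mod 4). Each prime p ≡ 1 (mod 4) is itself a sum of two squares; find a² by testing p − a² for a perfect square:
  5: 5 − 1² = 4 = 2² ⇒ 5 = 1² + 2².
  53: 53 − 1² = 52, 53 − 2² = 49 = 7² ⇒ 53 = 2² + 7².
  73: 73 − 1² = 72, 73 − 2² = 69, 73 − 3² = 64 = 8² ⇒ 73 = 3² + 8².
  Combine using the Brahmagupta–Fibonacci identity (a² + b²)(c² + d²) = (ac − bd)² + (ad + bc)² = (ac + bd)² + (ad − bc)²:
  5 · 53 = 265: from (1² + 2²)(2² + 7²), take (1·2 − 2·7, 1·7 + 2·2) = (2 − 14, 7 + 4) = (-12, 11); dropping signs (only squares matter) gives (12, 11); check 12² + 11² = 144 + 121 = 265 ✓.
  265 · 73 = 19345: from (12² + 11²)(3² + 8²), take (12·3 − 11·8, 12·8 + 11·3) = (36 − 88, 96 + 33) = (-52, 129); dropping signs (only squares matter) gives (52, 129); check 52² + 129² = 2704 + 16641 = 19345 ✓.
Step 4: Order so x ≤ y and verify: 52² + 129² = 2704 + 16641 = 19345 = n. ✓

n = 19345 = 52² + 129² (one valid representation with x ≤ y).


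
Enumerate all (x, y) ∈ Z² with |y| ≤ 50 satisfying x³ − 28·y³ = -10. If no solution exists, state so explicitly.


The equation is x³ - 28y³ = -10. For fixed y, x³ = 28·y³ − 10, so a solution requires the RHS to be a perfect cube.
Strategy: iterate y from -50 to 50, compute RHS = 28·y³ − 10, and check whether it is a (positive or negative) perfect cube.
Check small values of y:
  y = 0: RHS = -10 is not a perfect cube.
  y = 1: RHS = 18 is not a perfect cube.
  y = -1: RHS = -38 is not a perfect cube.
  y = 2: RHS = 214 is not a perfect cube.
  y = -2: RHS = -234 is not a perfect cube.
  y = 3: RHS = 746 is not a perfect cube.
  y = -3: RHS = -766 is not a perfect cube.
Continuing the search up to |y| = 50 finds no solutions either.
No (x, y) in the scanned range satisfies the equation.

No integer solutions with |y| ≤ 50.


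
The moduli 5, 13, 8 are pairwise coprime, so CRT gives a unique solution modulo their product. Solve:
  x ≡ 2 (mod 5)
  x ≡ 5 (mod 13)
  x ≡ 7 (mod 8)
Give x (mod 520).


Moduli 5, 13, 8 are pairwise coprime; by CRT there is a unique solution modulo M = 5 · 13 · 8 = 520.
Solve pairwise, accumulating the modulus:
  Start with x ≡ 2 (mod 5).
  Combine with x ≡ 5 (mod 13): since gcd(5, 13) = 1, we get a unique residue mod 65.
    Write x = 2 + 5·t and substitute into x ≡ 5 (mod 13): 5·t ≡ 5 − 2 = 3 (mod 13).
    The inverse of 5 mod 13 is 8 (since 5·8 = 40 = 3·13 + 1), so t ≡ 8·3 = 24 ≡ 11 (mod 13).
    Then x = 2 + 5·11 = 57, valid modulo lcm(5, 13) = 65: x ≡ 57 (mod 65).
  Combine with x ≡ 7 (mod 8): since gcd(65, 8) = 1, we get a unique residue mod 520.
    Write x = 57 + 65·t and substitute into x ≡ 7 (mod 8): 65·t ≡ 7 − 57 = -50 (mod 8).
    Reduce coefficients mod 8: 1·t ≡ 6 (mod 8).
    So t ≡ 6 (mod 8).
    Then x = 57 + 65·6 = 447, valid modulo lcm(65, 8) = 520: x ≡ 447 (mod 520).
Verify: 447 mod 5 = 2 ✓, 447 mod 13 = 5 ✓, 447 mod 8 = 7 ✓.

x ≡ 447 (mod 520).


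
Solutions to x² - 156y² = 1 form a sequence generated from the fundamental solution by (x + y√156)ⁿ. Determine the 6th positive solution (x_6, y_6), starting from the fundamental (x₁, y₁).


Step 1: Find the fundamental solution (x₁, y₁) of x² - 156y² = 1.
  Expand √156 as a continued fraction. a₀ = ⌊√156⌋ = 12; iterate m_{k+1} = d_k·a_k − m_k, d_{k+1} = (156 − m_{k+1}²)/d_k, a_{k+1} = ⌊(a₀ + m_{k+1})/d_{k+1}⌋ (starting m₀ = 0, d₀ = 1), with convergents p_k = a_k·p_{k-1} + p_{k-2}, q_k = a_k·q_{k-1} + q_{k-2} (p₋₁ = 1, q₋₁ = 0):
  k = 0: a₀ = 12; p₀/q₀ = 12/1; p₀² − 156·q₀² = 144 − 156 = -12.
  k = 1: m = 12, d = 12, a = ⌊(12 + 12)/12⌋ = 2; p/q = (2·12 + 1)/(2·1 + 0) = 25/2; p² − 156·q² = 625 − 624 = 1.
  The first convergent with p² − 156·q² = 1 gives the fundamental solution (x₁, y₁) = (25, 2).
Step 2: Apply the recurrence (x_{n+1}, y_{n+1}) = (x₁x_n + 156y₁y_n, x₁y_n + y₁x_n) repeatedly.
  From (x_1, y_1) = (25, 2): x_2 = 25·25 + 156·2·2 = 1249; y_2 = 25·2 + 2·25 = 100.
  From (x_2, y_2) = (1249, 100): x_3 = 25·1249 + 156·2·100 = 62425; y_3 = 25·100 + 2·1249 = 4998.
  From (x_3, y_3) = (62425, 4998): x_4 = 25·62425 + 156·2·4998 = 3120001; y_4 = 25·4998 + 2·62425 = 249800.
  From (x_4, y_4) = (3120001, 249800): x_5 = 25·3120001 + 156·2·249800 = 155937625; y_5 = 25·249800 + 2·3120001 = 12485002.
  From (x_5, y_5) = (155937625, 12485002): x_6 = 25·155937625 + 156·2·12485002 = 7793761249; y_6 = 25·12485002 + 2·155937625 = 624000300.
Step 3: Verify x_6² - 156·y_6² = 60742714406414040001 - 60742714406414040000 = 1 (should be 1). ✓

(x_1, y_1) = (25, 2); (x_6, y_6) = (7793761249, 624000300).


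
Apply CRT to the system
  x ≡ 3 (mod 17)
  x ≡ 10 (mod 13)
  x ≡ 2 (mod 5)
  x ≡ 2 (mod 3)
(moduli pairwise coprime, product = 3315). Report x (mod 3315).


Product of moduli M = 17 · 13 · 5 · 3 = 3315.
Merge one congruence at a time:
  Start: x ≡ 3 (mod 17).
  Combine with x ≡ 10 (mod 13); new modulus lcm = 221.
    Write x = 3 + 17·t and substitute into x ≡ 10 (mod 13): 17·t ≡ 10 − 3 = 7 (mod 13).
    Reduce coefficients mod 13: 4·t ≡ 7 (mod 13).
    The inverse of 4 mod 13 is 10 (since 4·10 = 40 = 3·13 + 1), so t ≡ 10·7 = 70 ≡ 5 (mod 13).
    Then x = 3 + 17·5 = 88, valid modulo lcm(17, 13) = 221: x ≡ 88 (mod 221).
  Combine with x ≡ 2 (mod 5); new modulus lcm = 1105.
    Write x = 88 + 221·t and substitute into x ≡ 2 (mod 5): 221·t ≡ 2 − 88 = -86 (mod 5).
    Reduce coefficients mod 5: 1·t ≡ 4 (mod 5).
    So t ≡ 4 (mod 5).
    Then x = 88 + 221·4 = 972, valid modulo lcm(221, 5) = 1105: x ≡ 972 (mod 1105).
  Combine with x ≡ 2 (mod 3); new modulus lcm = 3315.
    Write x = 972 + 1105·t and substitute into x ≡ 2 (mod 3): 1105·t ≡ 2 − 972 = -970 (mod 3).
    Reduce coefficients mod 3: 1·t ≡ 2 (mod 3).
    So t ≡ 2 (mod 3).
    Then x = 972 + 1105·2 = 3182, valid modulo lcm(1105, 3) = 3315: x ≡ 3182 (mod 3315).
Verify against each original: 3182 mod 17 = 3, 3182 mod 13 = 10, 3182 mod 5 = 2, 3182 mod 3 = 2.

x ≡ 3182 (mod 3315).


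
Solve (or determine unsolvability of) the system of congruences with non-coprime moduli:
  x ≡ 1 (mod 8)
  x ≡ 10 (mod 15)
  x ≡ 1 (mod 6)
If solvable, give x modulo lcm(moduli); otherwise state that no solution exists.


Moduli 8, 15, 6 are not pairwise coprime, so CRT works modulo lcm(m_i) when all pairwise compatibility conditions hold.
Pairwise compatibility: gcd(m_i, m_j) must divide a_i - a_j for every pair.
Merge one congruence at a time:
  Start: x ≡ 1 (mod 8).
  Combine with x ≡ 10 (mod 15): gcd(8, 15) = 1; 10 - 1 = 9, which IS divisible by 1, so compatible.
    Write x = 1 + 8·t and substitute into x ≡ 10 (mod 15): 8·t ≡ 10 − 1 = 9 (mod 15).
    The inverse of 8 mod 15 is 2 (since 8·2 = 16 = 1·15 + 1), so t ≡ 2·9 = 18 ≡ 3 (mod 15).
    Then x = 1 + 8·3 = 25, valid modulo lcm(8, 15) = 120: x ≡ 25 (mod 120).
  Combine with x ≡ 1 (mod 6): gcd(120, 6) = 6; 1 - 25 = -24, which IS divisible by 6, so compatible.
    Write x = 25 + 120·t and substitute into x ≡ 1 (mod 6): 120·t ≡ 1 − 25 = -24 (mod 6).
    Divide the congruence (and modulus) by g = 6: 20·t ≡ -4 (mod 1).
    Modulo 1 every t works; take t = 0.
    Then x = 25 + 120·0 = 25, valid modulo lcm(120, 6) = 120: x ≡ 25 (mod 120).
Verify: 25 mod 8 = 1, 25 mod 15 = 10, 25 mod 6 = 1.

x ≡ 25 (mod 120).


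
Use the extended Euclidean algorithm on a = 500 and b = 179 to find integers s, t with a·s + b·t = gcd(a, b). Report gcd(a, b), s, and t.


Euclidean algorithm on (500, 179) — divide until remainder is 0:
  500 = 2 · 179 + 142
  179 = 1 · 142 + 37
  142 = 3 · 37 + 31
  37 = 1 · 31 + 6
  31 = 5 · 6 + 1
  6 = 6 · 1 + 0
gcd(500, 179) = 1.
Track Bezout coefficients alongside the remainders: start with r₀ = 500 = a·1 + b·0 (s = 1, t = 0) and r₁ = 179 = a·0 + b·1 (s = 0, t = 1); each new remainder r_{k+1} = r_{k-1} − q_k·r_k inherits s_{k+1} = s_{k-1} − q_k·s_k, t_{k+1} = t_{k-1} − q_k·t_k, so r_k = a·s_k + b·t_k at every step:
  q = 2: r = 142, s = 1 − 2·0 = 1, t = 0 − 2·1 = -2  (check: 500·1 + 179·(-2) = 142)
  q = 1: r = 37, s = 0 − 1·1 = -1, t = 1 − 1·(-2) = 3  (check: 500·(-1) + 179·3 = 37)
  q = 3: r = 31, s = 1 − 3·(-1) = 4, t = -2 − 3·3 = -11  (check: 500·4 + 179·(-11) = 31)
  q = 1: r = 6, s = -1 − 1·4 = -5, t = 3 − 1·(-11) = 14  (check: 500·(-5) + 179·14 = 6)
  q = 5: r = 1, s = 4 − 5·(-5) = 29, t = -11 − 5·14 = -81  (check: 500·29 + 179·(-81) = 1)
The row with r = 1 (the gcd) gives the Bezout coefficients s = 29, t = -81.
Result: 500 · (29) + 179 · (-81) = 1.

gcd(500, 179) = 1; s = 29, t = -81 (check: 500·29 + 179·(-81) = 1).


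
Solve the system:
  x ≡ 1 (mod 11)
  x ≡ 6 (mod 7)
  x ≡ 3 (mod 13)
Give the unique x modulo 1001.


Moduli 11, 7, 13 are pairwise coprime; by CRT there is a unique solution modulo M = 11 · 7 · 13 = 1001.
Solve pairwise, accumulating the modulus:
  Start with x ≡ 1 (mod 11).
  Combine with x ≡ 6 (mod 7): since gcd(11, 7) = 1, we get a unique residue mod 77.
    Write x = 1 + 11·t and substitute into x ≡ 6 (mod 7): 11·t ≡ 6 − 1 = 5 (mod 7).
    Reduce coefficients mod 7: 4·t ≡ 5 (mod 7).
    The inverse of 4 mod 7 is 2 (since 4·2 = 8 = 1·7 + 1), so t ≡ 2·5 = 10 ≡ 3 (mod 7).
    Then x = 1 + 11·3 = 34, valid modulo lcm(11, 7) = 77: x ≡ 34 (mod 77).
  Combine with x ≡ 3 (mod 13): since gcd(77, 13) = 1, we get a unique residue mod 1001.
    Write x = 34 + 77·t and substitute into x ≡ 3 (mod 13): 77·t ≡ 3 − 34 = -31 (mod 13).
    Reduce coefficients mod 13: 12·t ≡ 8 (mod 13).
    The inverse of 12 mod 13 is 12 (since 12·12 = 144 = 11·13 + 1), so t ≡ 12·8 = 96 ≡ 5 (mod 13).
    Then x = 34 + 77·5 = 419, valid modulo lcm(77, 13) = 1001: x ≡ 419 (mod 1001).
Verify: 419 mod 11 = 1 ✓, 419 mod 7 = 6 ✓, 419 mod 13 = 3 ✓.

x ≡ 419 (mod 1001).


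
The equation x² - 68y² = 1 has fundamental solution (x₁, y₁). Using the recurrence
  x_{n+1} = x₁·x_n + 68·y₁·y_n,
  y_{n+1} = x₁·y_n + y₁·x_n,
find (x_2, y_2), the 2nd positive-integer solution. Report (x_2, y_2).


Step 1: Find the fundamental solution (x₁, y₁) of x² - 68y² = 1.
  Expand √68 as a continued fraction. a₀ = ⌊√68⌋ = 8; iterate m_{k+1} = d_k·a_k − m_k, d_{k+1} = (68 − m_{k+1}²)/d_k, a_{k+1} = ⌊(a₀ + m_{k+1})/d_{k+1}⌋ (starting m₀ = 0, d₀ = 1), with convergents p_k = a_k·p_{k-1} + p_{k-2}, q_k = a_k·q_{k-1} + q_{k-2} (p₋₁ = 1, q₋₁ = 0):
  k = 0: a₀ = 8; p₀/q₀ = 8/1; p₀² − 68·q₀² = 64 − 68 = -4.
  k = 1: m = 8, d = 4, a = ⌊(8 + 8)/4⌋ = 4; p/q = (4·8 + 1)/(4·1 + 0) = 33/4; p² − 68·q² = 1089 − 1088 = 1.
  The first convergent with p² − 68·q² = 1 gives the fundamental solution (x₁, y₁) = (33, 4).
Step 2: Apply the recurrence (x_{n+1}, y_{n+1}) = (x₁x_n + 68y₁y_n, x₁y_n + y₁x_n) repeatedly.
  From (x_1, y_1) = (33, 4): x_2 = 33·33 + 68·4·4 = 2177; y_2 = 33·4 + 4·33 = 264.
Step 3: Verify x_2² - 68·y_2² = 4739329 - 4739328 = 1 (should be 1). ✓

(x_1, y_1) = (33, 4); (x_2, y_2) = (2177, 264).


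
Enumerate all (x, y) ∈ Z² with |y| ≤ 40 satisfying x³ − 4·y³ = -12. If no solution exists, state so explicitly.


The equation is x³ - 4y³ = -12. For fixed y, x³ = 4·y³ − 12, so a solution requires the RHS to be a perfect cube.
Strategy: iterate y from -40 to 40, compute RHS = 4·y³ − 12, and check whether it is a (positive or negative) perfect cube.
Check small values of y:
  y = 0: RHS = -12 is not a perfect cube.
  y = 1: RHS = -8 = (-2)³ ⇒ x = -2 works.
  y = -1: RHS = -16 is not a perfect cube.
  y = 2: RHS = 20 is not a perfect cube.
  y = -2: RHS = -44 is not a perfect cube.
  y = 3: RHS = 96 is not a perfect cube.
  y = -3: RHS = -120 is not a perfect cube.
Continuing, at y = -5: RHS = -512 = (-8)³ ⇒ x = -8 works.
Searching the remaining y in |y| ≤ 40 finds no further solutions.
Collected solutions: (-2, 1), (-8, -5).

Solutions (with |y| ≤ 40): (-2, 1), (-8, -5).
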